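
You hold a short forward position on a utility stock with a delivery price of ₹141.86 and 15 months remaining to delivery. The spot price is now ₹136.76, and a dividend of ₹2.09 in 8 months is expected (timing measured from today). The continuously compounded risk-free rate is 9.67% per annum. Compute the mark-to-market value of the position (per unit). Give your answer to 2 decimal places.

PV(remaining dividends) I = 2.09·e^(−0.0967·8/12) = 1.9595
Current forward F = (S − I)·e^(rT) = (136.76 − 1.9595)·e^(0.0967·15/12) = 134.8005 × 1.128484 = 152.1202
Value (long) = (F − K)·e^(−rT) = (152.1202 − 141.86) × 0.886145 = 9.0920
Short position value = −(long value) = -₹9.09

-₹9.09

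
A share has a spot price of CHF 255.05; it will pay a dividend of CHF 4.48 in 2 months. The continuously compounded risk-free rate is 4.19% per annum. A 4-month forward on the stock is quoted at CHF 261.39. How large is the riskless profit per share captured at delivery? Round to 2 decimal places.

PV(dividends) I = 4.48·e^(−0.0419·2/12) = 4.4488
Fair forward F* = (S − I)·e^(rT) = (255.05 − 4.4488)·e^0.013967 = 250.6012 × 1.014065 = 254.1259
Market CHF 261.39 > fair 254.1259: forward overpriced → cash-and-carry (borrow at r, buy the stock and collect the dividends, short the forward).
Profit at T = |F_mkt − F*| = |261.39 − 254.1259| = CHF 7.26 per share

CHF 7.26 per share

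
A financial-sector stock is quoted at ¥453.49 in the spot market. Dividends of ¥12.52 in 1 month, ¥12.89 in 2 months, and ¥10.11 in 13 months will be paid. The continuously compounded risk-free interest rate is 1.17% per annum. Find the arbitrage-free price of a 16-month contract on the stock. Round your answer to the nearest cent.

PV(dividends) I = 12.52·e^(−0.0117·1/12) + 12.89·e^(−0.0117·2/12) + 10.11·e^(−0.0117·13/12)
I = 12.5078 + 12.8649 + 9.9827 = 35.3554
F = (S − I)·e^(rT) = (453.49 − 35.3554) · e^(0.0117·16/12)
= 418.1346 · e^0.015600 = 418.1346 × 1.015722 = ¥424.71

¥424.71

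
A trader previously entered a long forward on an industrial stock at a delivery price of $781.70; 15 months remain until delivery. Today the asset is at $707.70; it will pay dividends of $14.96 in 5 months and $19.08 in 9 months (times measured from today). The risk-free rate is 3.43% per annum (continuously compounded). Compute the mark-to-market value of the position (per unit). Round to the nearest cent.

-$74.54

PV(remaining dividends) I = 14.96·e^(−0.0343·5/12) + 19.08·e^(−0.0343·9/12) = 33.3431
Current forward F = (S − I)·e^(rT) = (707.70 − 33.3431)·e^(0.0343·15/12) = 674.3569 × 1.043807 = 703.8985
Value (long) = (F − K)·e^(−rT) = (703.8985 − 781.70) × 0.958031 = -74.5362
Value = -$74.54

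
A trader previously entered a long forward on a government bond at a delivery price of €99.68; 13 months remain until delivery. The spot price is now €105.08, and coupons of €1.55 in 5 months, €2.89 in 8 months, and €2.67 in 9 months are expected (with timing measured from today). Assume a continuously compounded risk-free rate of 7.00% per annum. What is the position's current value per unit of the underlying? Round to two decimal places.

€5.88

PV(remaining coupons) I = 1.55·e^(−0.0700·5/12) + 2.89·e^(−0.0700·8/12) + 2.67·e^(−0.0700·9/12) = 6.7971
Current forward F = (S − I)·e^(rT) = (105.08 − 6.7971)·e^(0.0700·13/12) = 98.2829 × 1.078783 = 106.0259
Value (long) = (F − K)·e^(−rT) = (106.0259 − 99.68) × 0.926971 = 5.8825
Value = €5.88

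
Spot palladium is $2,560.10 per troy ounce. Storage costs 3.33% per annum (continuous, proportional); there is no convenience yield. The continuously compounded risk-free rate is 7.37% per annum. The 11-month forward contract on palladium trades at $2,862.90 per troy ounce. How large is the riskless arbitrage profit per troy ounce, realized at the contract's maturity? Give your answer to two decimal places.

Fair forward: F* = S·e^(carry·T), with carry = (r + u) = 0.0737 + 0.0333 = 0.1070
F* = 2560.10 · e^(0.1070 × 11/12) = 2560.10 · e^0.09808333 = 2560.10 × 1.10305470 = $2823.9303
Market $2862.90 > fair $2823.9303: forward overpriced → cash-and-carry (buy spot, short the forward).
At maturity, profit = |F_mkt − F*| = |2862.90 − 2823.9303| = $38.97 per troy ounce

$38.97 per troy ounce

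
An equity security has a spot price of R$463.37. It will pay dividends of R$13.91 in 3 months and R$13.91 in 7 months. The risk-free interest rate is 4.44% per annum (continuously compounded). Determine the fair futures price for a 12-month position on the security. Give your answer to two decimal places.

PV(dividends) I = 13.91·e^(−0.0444·3/12) + 13.91·e^(−0.0444·7/12)
I = 13.7565 + 13.5544 = 27.3109
F = (S − I)·e^(rT) = (463.37 − 27.3109) · e^(0.0444·12/12)
= 436.0591 · e^0.044400 = 436.0591 × 1.045400 = R$455.86

R$455.86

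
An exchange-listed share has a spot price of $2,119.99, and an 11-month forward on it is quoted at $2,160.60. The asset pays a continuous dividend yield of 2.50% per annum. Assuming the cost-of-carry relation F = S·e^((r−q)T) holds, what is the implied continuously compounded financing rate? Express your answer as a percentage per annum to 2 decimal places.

From F = S·e^((r−q)T): (r − q) = ln(F/S)/T
ln(2160.60/2119.99) = ln(1.019156) = 0.018975
(r − q) = 0.018975 / (11/12) = 0.020700
r = ln(F/S)/T + q = 0.020700 + 0.0250 = 0.045700
r = 4.57%

4.57%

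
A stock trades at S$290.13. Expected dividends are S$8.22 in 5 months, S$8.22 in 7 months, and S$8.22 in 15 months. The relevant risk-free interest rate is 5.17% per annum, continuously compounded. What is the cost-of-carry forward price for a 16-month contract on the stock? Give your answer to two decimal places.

PV(dividends) I = 8.22·e^(−0.0517·5/12) + 8.22·e^(−0.0517·7/12) + 8.22·e^(−0.0517·15/12)
I = 8.0448 + 7.9758 + 7.7056 = 23.7262
F = (S − I)·e^(rT) = (290.13 − 23.7262) · e^(0.0517·16/12)
= 266.4038 · e^0.068933 = 266.4038 × 1.071364 = S$285.42

S$285.42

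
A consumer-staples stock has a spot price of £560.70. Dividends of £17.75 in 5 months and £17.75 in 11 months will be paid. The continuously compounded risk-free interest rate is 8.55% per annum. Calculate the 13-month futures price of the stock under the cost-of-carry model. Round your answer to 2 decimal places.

PV(dividends) I = 17.75·e^(−0.0855·5/12) + 17.75·e^(−0.0855·11/12)
I = 17.1288 + 16.4120 = 33.5408
F = (S − I)·e^(rT) = (560.70 − 33.5408) · e^(0.0855·13/12)
= 527.1592 · e^0.092625 = 527.1592 × 1.097050 = £578.32

£578.32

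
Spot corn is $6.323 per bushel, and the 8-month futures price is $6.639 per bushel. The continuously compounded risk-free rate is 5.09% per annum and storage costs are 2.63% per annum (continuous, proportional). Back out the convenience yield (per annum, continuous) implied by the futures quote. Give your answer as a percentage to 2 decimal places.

F = S·e^((r+u−y)T) ⇒ (r+u−y) = ln(F/S)/T
ln(6.639/6.323) = 0.048768; /T ⇒ 0.073152
y = r + u − ln(F/S)/T = 0.0509 + 0.0263 − 0.073152 = 0.004048
y = 0.40%

0.40%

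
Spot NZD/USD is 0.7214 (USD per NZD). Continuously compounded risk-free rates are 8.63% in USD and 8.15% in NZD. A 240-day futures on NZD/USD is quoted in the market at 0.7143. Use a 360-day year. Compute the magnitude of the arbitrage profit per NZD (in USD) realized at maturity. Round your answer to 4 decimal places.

0.0094 per NZD (in USD)

Fair futures: F* = S·e^(carry·T), with carry = (r_USD − r_NZD) = 0.0863 − 0.0815 = 0.0048
F* = 0.7214 · e^(0.0048 × 240/360) = 0.7214 · e^0.003200 = 0.7214 × 1.003205 = 0.7237
Market 0.7143 < fair 0.7237: forward underpriced → reverse cash-and-carry (short spot, go long the forward).
At maturity, profit = |F_mkt − F*| = |0.7143 − 0.7237| = 0.0094 per NZD (in USD)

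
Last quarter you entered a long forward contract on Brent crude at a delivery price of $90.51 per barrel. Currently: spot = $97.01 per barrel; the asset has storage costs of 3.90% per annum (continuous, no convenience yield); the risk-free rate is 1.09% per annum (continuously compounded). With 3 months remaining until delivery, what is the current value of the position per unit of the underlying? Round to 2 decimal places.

$7.70 per barrel

Current fair forward for the remaining 3 months: F = S·e^((r + u)·T), (r + u) = 0.0109 + 0.0390 = 0.0499
F = 97.01 · e^(0.0499 × 3/12) = 97.01 × 1.012553 = 98.2278
Value of long forward = (F − K)·e^(−rT) = (98.2278 − 90.51) · e^(−0.0109·3/12)
= 7.7178 × 0.997279 = 7.70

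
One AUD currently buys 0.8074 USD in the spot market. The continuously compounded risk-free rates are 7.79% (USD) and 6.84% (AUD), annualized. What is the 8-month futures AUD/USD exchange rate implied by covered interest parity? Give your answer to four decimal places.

F = S·e^((r_USD − r_AUD)T) = 0.8074 · e^((0.0779 − 0.0684) × 8/12)
= 0.8074 · e^0.006333 = 0.8074 × 1.006353
F = 0.8125 USD per AUD

0.8125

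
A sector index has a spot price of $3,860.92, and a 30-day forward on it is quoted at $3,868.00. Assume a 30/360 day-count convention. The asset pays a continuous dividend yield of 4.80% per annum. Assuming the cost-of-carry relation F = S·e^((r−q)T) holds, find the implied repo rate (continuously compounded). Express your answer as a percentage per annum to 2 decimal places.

7.00%

From F = S·e^((r−q)T): (r − q) = ln(F/S)/T
ln(3868.00/3860.92) = ln(1.001834) = 0.001832
(r − q) = 0.001832 / (30/360) = 0.021984
r = ln(F/S)/T + q = 0.021984 + 0.0480 = 0.069984
r = 7.00%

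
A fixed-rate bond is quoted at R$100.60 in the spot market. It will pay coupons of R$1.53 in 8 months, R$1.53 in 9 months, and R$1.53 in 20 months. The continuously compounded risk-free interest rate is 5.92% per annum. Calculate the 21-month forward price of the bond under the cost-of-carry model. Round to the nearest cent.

PV(coupons) I = 1.53·e^(−0.0592·8/12) + 1.53·e^(−0.0592·9/12) + 1.53·e^(−0.0592·20/12)
I = 1.4708 + 1.4636 + 1.3862 = 4.3206
F = (S − I)·e^(rT) = (100.60 − 4.3206) · e^(0.0592·21/12)
= 96.2794 · e^0.103600 = 96.2794 × 1.109157 = R$106.79

R$106.79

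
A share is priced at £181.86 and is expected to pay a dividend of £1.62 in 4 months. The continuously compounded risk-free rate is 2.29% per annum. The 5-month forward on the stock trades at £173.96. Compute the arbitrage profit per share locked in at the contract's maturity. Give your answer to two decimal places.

£8.02 per share

PV(dividends) I = 1.62·e^(−0.0229·4/12) = 1.6077
Fair forward F* = (S − I)·e^(rT) = (181.86 − 1.6077)·e^0.009542 = 180.2523 × 1.009588 = 181.9806
Market £173.96 < fair 181.9806: forward underpriced → reverse cash-and-carry (short the stock, invest proceeds at r, pay the dividends, go long the forward).
Profit at T = |F_mkt − F*| = |173.96 − 181.9806| = £8.02 per share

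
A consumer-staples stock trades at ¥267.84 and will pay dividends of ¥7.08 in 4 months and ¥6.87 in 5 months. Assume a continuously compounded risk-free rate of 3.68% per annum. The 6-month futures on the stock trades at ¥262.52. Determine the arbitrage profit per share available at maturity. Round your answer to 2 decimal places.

PV(dividends) I = 7.08·e^(−0.0368·4/12) + 6.87·e^(−0.0368·5/12) = 13.7591
Fair futures F* = (S − I)·e^(rT) = (267.84 − 13.7591)·e^0.018400 = 254.0809 × 1.018570 = 258.7992
Market ¥262.52 > fair 258.7992: forward overpriced → cash-and-carry (borrow at r, buy the stock and collect the dividends, short the forward).
Profit at T = |F_mkt − F*| = |262.52 − 258.7992| = ¥3.72 per share

¥3.72 per share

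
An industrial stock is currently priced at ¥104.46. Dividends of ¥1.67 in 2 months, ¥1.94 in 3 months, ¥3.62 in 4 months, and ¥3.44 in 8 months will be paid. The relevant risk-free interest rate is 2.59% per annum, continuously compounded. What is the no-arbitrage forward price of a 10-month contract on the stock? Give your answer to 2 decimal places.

PV(dividends) I = 1.67·e^(−0.0259·2/12) + 1.94·e^(−0.0259·3/12) + 3.62·e^(−0.0259·4/12) + 3.44·e^(−0.0259·8/12)
I = 1.6628 + 1.9275 + 3.5889 + 3.3811 = 10.5603
F = (S − I)·e^(rT) = (104.46 − 10.5603) · e^(0.0259·10/12)
= 93.8997 · e^0.021583 = 93.8997 × 1.021818 = ¥95.95

¥95.95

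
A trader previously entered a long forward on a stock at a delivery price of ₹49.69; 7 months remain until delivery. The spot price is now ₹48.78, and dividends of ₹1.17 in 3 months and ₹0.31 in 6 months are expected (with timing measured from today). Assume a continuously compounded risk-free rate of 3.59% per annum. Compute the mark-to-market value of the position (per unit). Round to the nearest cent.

-₹1.34

PV(remaining dividends) I = 1.17·e^(−0.0359·3/12) + 0.31·e^(−0.0359·6/12) = 1.4640
Current forward F = (S − I)·e^(rT) = (48.78 − 1.4640)·e^(0.0359·7/12) = 47.3160 × 1.021162 = 48.3173
Value (long) = (F − K)·e^(−rT) = (48.3173 − 49.69) × 0.979276 = -1.3443
Value = -₹1.34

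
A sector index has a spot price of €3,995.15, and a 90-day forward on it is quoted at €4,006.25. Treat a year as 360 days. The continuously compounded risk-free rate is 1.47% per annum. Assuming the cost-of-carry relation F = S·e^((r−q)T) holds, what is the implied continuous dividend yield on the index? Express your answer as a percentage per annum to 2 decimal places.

From F = S·e^((r−q)T): (r − q) = ln(F/S)/T
ln(4006.25/3995.15) = ln(1.002778) = 0.002774
(r − q) = 0.002774 / (90/360) = 0.011096
q = r − ln(F/S)/T = 0.0147 − 0.011096 = 0.003604
q = 0.36%

0.36%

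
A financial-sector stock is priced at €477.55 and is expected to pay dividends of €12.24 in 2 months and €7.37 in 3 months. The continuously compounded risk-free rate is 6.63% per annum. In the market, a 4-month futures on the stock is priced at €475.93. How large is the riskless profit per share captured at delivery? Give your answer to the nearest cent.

PV(dividends) I = 12.24·e^(−0.0663·2/12) + 7.37·e^(−0.0663·3/12) = 19.3543
Fair futures F* = (S − I)·e^(rT) = (477.55 − 19.3543)·e^0.022100 = 458.1957 × 1.022346 = 468.4345
Market €475.93 > fair 468.4345: forward overpriced → cash-and-carry (borrow at r, buy the stock and collect the dividends, short the forward).
Profit at T = |F_mkt − F*| = |475.93 − 468.4345| = €7.50 per share

€7.50 per share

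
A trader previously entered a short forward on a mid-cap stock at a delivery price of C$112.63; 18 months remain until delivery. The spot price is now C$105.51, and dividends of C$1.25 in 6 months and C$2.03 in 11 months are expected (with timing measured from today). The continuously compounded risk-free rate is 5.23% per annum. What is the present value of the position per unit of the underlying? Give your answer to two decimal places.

C$1.77

PV(remaining dividends) I = 1.25·e^(−0.0523·6/12) + 2.03·e^(−0.0523·11/12) = 3.1527
Current forward F = (S − I)·e^(rT) = (105.51 − 3.1527)·e^(0.0523·18/12) = 102.3573 × 1.081609 = 110.7106
Value (long) = (F − K)·e^(−rT) = (110.7106 − 112.63) × 0.924548 = -1.7746
Short position value = −(long value) = C$1.77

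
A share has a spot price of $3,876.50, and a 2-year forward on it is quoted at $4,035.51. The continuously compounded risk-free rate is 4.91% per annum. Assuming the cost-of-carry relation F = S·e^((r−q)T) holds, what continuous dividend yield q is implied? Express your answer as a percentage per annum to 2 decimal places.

2.90%

From F = S·e^((r−q)T): (r − q) = ln(F/S)/T
ln(4035.51/3876.50) = ln(1.041019) = 0.040200
(r − q) = 0.040200 / (2) = 0.020100
q = r − ln(F/S)/T = 0.0491 − 0.020100 = 0.029000
q = 2.90%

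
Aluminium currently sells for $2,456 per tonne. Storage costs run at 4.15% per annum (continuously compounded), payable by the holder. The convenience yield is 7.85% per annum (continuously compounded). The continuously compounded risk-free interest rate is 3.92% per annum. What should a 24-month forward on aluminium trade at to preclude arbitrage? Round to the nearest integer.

Net carry = r + u − y = 0.0392 + 0.0415 − 0.0785 = 0.0022
F = S·e^((r+u−y)T) = 2456 · e^(0.0022 × 24/12) = 2456 · e^0.004400
= 2456 × 1.004410 = $2,467 per tonne

$2,467 per tonne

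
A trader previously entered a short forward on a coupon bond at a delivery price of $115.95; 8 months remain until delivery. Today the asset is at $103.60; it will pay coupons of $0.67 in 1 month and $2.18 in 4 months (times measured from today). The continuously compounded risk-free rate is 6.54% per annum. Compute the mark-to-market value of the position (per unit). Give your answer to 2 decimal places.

$10.20

PV(remaining coupons) I = 0.67·e^(−0.0654·1/12) + 2.18·e^(−0.0654·4/12) = 2.7993
Current forward F = (S − I)·e^(rT) = (103.60 − 2.7993)·e^(0.0654·8/12) = 100.8007 × 1.044564 = 105.2928
Value (long) = (F − K)·e^(−rT) = (105.2928 − 115.95) × 0.957337 = -10.2025
Short position value = −(long value) = $10.20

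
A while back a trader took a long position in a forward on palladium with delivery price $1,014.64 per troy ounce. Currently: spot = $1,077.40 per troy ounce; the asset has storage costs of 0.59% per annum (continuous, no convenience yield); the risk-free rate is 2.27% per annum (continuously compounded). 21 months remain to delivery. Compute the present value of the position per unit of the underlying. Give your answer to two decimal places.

Current fair forward for the remaining 21 months: F = S·e^((r + u)·T), (r + u) = 0.0227 + 0.0059 = 0.0286
F = 1077.40 · e^(0.0286 × 21/12) = 1077.40 × 1.05132366 = 1132.6961
Value of long forward = (F − K)·e^(−rT) = (1132.6961 − 1014.64) · e^(−0.0227·21/12)
= 118.0561 × 0.96105369 = 113.46

$113.46 per troy ounce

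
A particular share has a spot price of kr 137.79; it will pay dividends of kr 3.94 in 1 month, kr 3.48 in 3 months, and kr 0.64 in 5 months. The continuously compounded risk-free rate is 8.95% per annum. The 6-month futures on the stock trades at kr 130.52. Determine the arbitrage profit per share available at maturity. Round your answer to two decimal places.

PV(dividends) I = 3.94·e^(−0.0895·1/12) + 3.48·e^(−0.0895·3/12) + 0.64·e^(−0.0895·5/12) = 7.9303
Fair futures F* = (S − I)·e^(rT) = (137.79 − 7.9303)·e^0.044750 = 129.8597 × 1.045766 = 135.8029
Market kr 130.52 < fair 135.8029: forward underpriced → reverse cash-and-carry (short the stock, invest proceeds at r, pay the dividends, go long the forward).
Profit at T = |F_mkt − F*| = |130.52 − 135.8029| = kr 5.28 per share

kr 5.28 per share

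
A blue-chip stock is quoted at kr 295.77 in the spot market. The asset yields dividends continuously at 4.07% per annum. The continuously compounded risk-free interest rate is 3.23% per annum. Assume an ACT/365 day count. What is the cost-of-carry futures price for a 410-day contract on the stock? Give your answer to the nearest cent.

F = S·e^((r − q)T) = 295.77 · e^((0.0323 − 0.0407) × 410/365)
= 295.77 · e^-0.009436 = 295.77 × 0.990608
F = kr 292.99

kr 292.99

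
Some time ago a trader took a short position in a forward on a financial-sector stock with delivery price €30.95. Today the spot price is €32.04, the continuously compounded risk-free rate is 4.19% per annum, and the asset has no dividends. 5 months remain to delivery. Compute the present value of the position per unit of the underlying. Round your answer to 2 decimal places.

-€1.63

Current fair forward for the remaining 5 months: F = S·e^(r·T), r = 0.0419
F = 32.04 · e^(0.0419 × 5/12) = 32.04 × 1.017612 = 32.6043
Value of long forward = (F − K)·e^(−rT) = (32.6043 − 30.95) · e^(−0.0419·5/12)
= 1.6543 × 0.982693 = 1.63
Short position value = −(long value) = -€1.63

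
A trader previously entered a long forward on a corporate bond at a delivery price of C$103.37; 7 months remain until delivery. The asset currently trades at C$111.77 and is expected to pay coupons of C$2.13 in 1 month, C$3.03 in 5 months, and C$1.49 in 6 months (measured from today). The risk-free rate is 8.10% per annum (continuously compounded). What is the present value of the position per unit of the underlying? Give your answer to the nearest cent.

PV(remaining coupons) I = 2.13·e^(−0.0810·1/12) + 3.03·e^(−0.0810·5/12) + 1.49·e^(−0.0810·6/12) = 6.4760
Current forward F = (S − I)·e^(rT) = (111.77 − 6.4760)·e^(0.0810·7/12) = 105.2940 × 1.048384 = 110.3885
Value (long) = (F − K)·e^(−rT) = (110.3885 − 103.37) × 0.953849 = 6.6946
Value = C$6.69

C$6.69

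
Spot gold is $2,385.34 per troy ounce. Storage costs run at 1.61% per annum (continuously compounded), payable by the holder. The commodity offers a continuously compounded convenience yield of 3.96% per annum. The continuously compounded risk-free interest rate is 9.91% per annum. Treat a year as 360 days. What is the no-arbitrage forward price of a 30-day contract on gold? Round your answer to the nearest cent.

Net carry = r + u − y = 0.0991 + 0.0161 − 0.0396 = 0.0756
F = S·e^((r+u−y)T) = 2385.34 · e^(0.0756 × 30/360) = 2385.34 · e^0.00630000
= 2385.34 × 1.00631989 = $2,400.42 per troy ounce

$2,400.42 per troy ounce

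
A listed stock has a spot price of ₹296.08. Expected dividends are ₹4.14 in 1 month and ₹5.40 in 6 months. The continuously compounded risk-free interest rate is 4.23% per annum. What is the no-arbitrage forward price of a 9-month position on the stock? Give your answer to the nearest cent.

₹295.91

PV(dividends) I = 4.14·e^(−0.0423·1/12) + 5.40·e^(−0.0423·6/12)
I = 4.1254 + 5.2870 = 9.4124
F = (S − I)·e^(rT) = (296.08 − 9.4124) · e^(0.0423·9/12)
= 286.6676 · e^0.031725 = 286.6676 × 1.032234 = ₹295.91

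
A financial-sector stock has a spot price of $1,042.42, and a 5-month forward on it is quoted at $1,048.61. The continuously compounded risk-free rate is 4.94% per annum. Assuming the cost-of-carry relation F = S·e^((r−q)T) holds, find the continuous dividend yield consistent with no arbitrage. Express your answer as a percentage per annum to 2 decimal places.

3.52%

From F = S·e^((r−q)T): (r − q) = ln(F/S)/T
ln(1048.61/1042.42) = ln(1.005938) = 0.005920
(r − q) = 0.005920 / (5/12) = 0.014208
q = r − ln(F/S)/T = 0.0494 − 0.014208 = 0.035192
q = 3.52%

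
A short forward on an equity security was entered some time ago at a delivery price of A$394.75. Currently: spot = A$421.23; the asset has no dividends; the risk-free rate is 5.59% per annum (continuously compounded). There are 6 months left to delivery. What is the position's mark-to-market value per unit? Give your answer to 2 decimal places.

-A$37.36

Current fair forward for the remaining 6 months: F = S·e^(r·T), r = 0.0559
F = 421.23 · e^(0.0559 × 6/12) = 421.23 × 1.028344 = 433.1693
Value of long forward = (F − K)·e^(−rT) = (433.1693 − 394.75) · e^(−0.0559·6/12)
= 38.4193 × 0.972437 = 37.36
Short position value = −(long value) = -A$37.36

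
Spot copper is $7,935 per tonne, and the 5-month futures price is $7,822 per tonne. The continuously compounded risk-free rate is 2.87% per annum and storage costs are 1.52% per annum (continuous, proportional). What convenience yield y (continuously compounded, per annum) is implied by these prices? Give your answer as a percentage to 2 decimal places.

7.83%

F = S·e^((r+u−y)T) ⇒ (r+u−y) = ln(F/S)/T
ln(7822/7935) = -0.014343; /T ⇒ -0.034423
y = r + u − ln(F/S)/T = 0.0287 + 0.0152 + 0.034423 = 0.078323
y = 7.83%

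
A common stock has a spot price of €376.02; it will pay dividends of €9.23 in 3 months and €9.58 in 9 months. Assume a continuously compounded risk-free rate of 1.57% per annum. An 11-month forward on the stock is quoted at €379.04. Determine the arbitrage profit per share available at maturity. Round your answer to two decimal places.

€16.50 per share

PV(dividends) I = 9.23·e^(−0.0157·3/12) + 9.58·e^(−0.0157·9/12) = 18.6617
Fair forward F* = (S − I)·e^(rT) = (376.02 − 18.6617)·e^0.014392 = 357.3583 × 1.014496 = 362.5386
Market €379.04 > fair 362.5386: forward overpriced → cash-and-carry (borrow at r, buy the stock and collect the dividends, short the forward).
Profit at T = |F_mkt − F*| = |379.04 − 362.5386| = €16.50 per share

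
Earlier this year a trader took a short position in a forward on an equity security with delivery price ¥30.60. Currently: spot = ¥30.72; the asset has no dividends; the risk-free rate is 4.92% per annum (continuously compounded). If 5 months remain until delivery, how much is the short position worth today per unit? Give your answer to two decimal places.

Current fair forward for the remaining 5 months: F = S·e^(r·T), r = 0.0492
F = 30.72 · e^(0.0492 × 5/12) = 30.72 × 1.020712 = 31.3563
Value of long forward = (F − K)·e^(−rT) = (31.3563 − 30.60) · e^(−0.0492·5/12)
= 0.7563 × 0.979709 = 0.74
Short position value = −(long value) = -¥0.74

-¥0.74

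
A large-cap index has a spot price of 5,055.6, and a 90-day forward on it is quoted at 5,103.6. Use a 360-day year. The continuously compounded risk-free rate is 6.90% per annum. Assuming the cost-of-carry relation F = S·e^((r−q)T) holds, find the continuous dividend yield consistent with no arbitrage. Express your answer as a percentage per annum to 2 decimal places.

3.12%

From F = S·e^((r−q)T): (r − q) = ln(F/S)/T
ln(5103.6/5055.6) = ln(1.009494) = 0.009449
(r − q) = 0.009449 / (90/360) = 0.037796
q = r − ln(F/S)/T = 0.0690 − 0.037796 = 0.031204
q = 3.12%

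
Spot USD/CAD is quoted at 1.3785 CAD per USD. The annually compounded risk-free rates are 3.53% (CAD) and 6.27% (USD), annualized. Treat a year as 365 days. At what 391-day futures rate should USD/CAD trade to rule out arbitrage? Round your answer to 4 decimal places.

By covered interest parity, F = S · (1+r_CAD)^T / (1+r_USD)^T
= 1.3785 × 1.037862 / 1.067313 = 1.3785 × 0.972406
F = 1.3405 CAD per USD

1.3405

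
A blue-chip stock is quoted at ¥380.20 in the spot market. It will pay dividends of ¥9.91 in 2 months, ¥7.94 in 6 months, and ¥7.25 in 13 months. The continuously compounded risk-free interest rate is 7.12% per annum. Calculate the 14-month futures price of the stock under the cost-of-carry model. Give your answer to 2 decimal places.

¥386.87

PV(dividends) I = 9.91·e^(−0.0712·2/12) + 7.94·e^(−0.0712·6/12) + 7.25·e^(−0.0712·13/12)
I = 9.7931 + 7.6623 + 6.7118 = 24.1672
F = (S − I)·e^(rT) = (380.20 − 24.1672) · e^(0.0712·14/12)
= 356.0328 · e^0.083067 = 356.0328 × 1.086615 = ¥386.87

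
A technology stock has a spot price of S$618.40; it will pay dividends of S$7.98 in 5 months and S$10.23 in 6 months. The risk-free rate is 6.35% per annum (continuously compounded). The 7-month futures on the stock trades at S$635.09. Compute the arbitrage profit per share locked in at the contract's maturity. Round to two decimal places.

S$11.70 per share

PV(dividends) I = 7.98·e^(−0.0635·5/12) + 10.23·e^(−0.0635·6/12) = 17.6819
Fair futures F* = (S − I)·e^(rT) = (618.40 − 17.6819)·e^0.037042 = 600.7181 × 1.037737 = 623.3874
Market S$635.09 > fair 623.3874: forward overpriced → cash-and-carry (borrow at r, buy the stock and collect the dividends, short the forward).
Profit at T = |F_mkt − F*| = |635.09 − 623.3874| = S$11.70 per share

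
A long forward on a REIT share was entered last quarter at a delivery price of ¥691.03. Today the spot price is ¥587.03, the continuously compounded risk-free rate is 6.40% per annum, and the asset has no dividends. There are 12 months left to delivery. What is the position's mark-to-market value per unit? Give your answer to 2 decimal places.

-¥61.16

Current fair forward for the remaining 12 months: F = S·e^(r·T), r = 0.0640
F = 587.03 · e^(0.0640 × 12/12) = 587.03 × 1.066092 = 625.8280
Value of long forward = (F − K)·e^(−rT) = (625.8280 − 691.03) · e^(−0.0640·12/12)
= -65.2020 × 0.938005 = -61.16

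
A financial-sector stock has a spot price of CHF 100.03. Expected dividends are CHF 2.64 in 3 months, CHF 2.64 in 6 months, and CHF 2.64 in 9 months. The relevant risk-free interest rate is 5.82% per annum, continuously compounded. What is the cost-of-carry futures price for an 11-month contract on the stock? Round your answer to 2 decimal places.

PV(dividends) I = 2.64·e^(−0.0582·3/12) + 2.64·e^(−0.0582·6/12) + 2.64·e^(−0.0582·9/12)
I = 2.6019 + 2.5643 + 2.5272 = 7.6934
F = (S − I)·e^(rT) = (100.03 − 7.6934) · e^(0.0582·11/12)
= 92.3366 · e^0.053350 = 92.3366 × 1.054799 = CHF 97.40

CHF 97.40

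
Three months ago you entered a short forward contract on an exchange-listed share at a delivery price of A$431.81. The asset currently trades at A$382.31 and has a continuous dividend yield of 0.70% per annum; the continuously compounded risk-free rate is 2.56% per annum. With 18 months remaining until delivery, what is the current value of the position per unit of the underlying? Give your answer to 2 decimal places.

A$37.23

Current fair forward for the remaining 18 months: F = S·e^((r − q)·T), (r − q) = 0.0256 − 0.0070 = 0.0186
F = 382.31 · e^(0.0186 × 18/12) = 382.31 × 1.028293 = 393.1267
Value of long forward = (F − K)·e^(−rT) = (393.1267 − 431.81) · e^(−0.0256·18/12)
= -38.6833 × 0.962328 = -37.23
Short position value = −(long value) = A$37.23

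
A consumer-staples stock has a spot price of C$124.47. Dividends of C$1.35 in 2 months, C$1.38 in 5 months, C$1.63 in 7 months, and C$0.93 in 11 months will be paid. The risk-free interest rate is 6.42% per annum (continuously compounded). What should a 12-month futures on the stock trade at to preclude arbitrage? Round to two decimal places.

PV(dividends) I = 1.35·e^(−0.0642·2/12) + 1.38·e^(−0.0642·5/12) + 1.63·e^(−0.0642·7/12) + 0.93·e^(−0.0642·11/12)
I = 1.3356 + 1.3436 + 1.5701 + 0.8768 = 5.1261
F = (S − I)·e^(rT) = (124.47 − 5.1261) · e^(0.0642·12/12)
= 119.3439 · e^0.064200 = 119.3439 × 1.066306 = C$127.26

C$127.26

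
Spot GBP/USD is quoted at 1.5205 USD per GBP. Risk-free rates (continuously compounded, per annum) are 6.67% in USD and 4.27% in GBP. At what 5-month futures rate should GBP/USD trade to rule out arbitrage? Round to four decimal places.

1.5358

F = S·e^((r_USD − r_GBP)T) = 1.5205 · e^((0.0667 − 0.0427) × 5/12)
= 1.5205 · e^0.010000 = 1.5205 × 1.010050
F = 1.5358 USD per GBP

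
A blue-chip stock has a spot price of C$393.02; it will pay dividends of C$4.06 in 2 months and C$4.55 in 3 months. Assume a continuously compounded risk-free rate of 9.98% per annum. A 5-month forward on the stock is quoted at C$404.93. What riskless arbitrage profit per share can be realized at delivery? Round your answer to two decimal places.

PV(dividends) I = 4.06·e^(−0.0998·2/12) + 4.55·e^(−0.0998·3/12) = 8.4309
Fair forward F* = (S − I)·e^(rT) = (393.02 − 8.4309)·e^0.041583 = 384.5891 × 1.042460 = 400.9188
Market C$404.93 > fair 400.9188: forward overpriced → cash-and-carry (borrow at r, buy the stock and collect the dividends, short the forward).
Profit at T = |F_mkt − F*| = |404.93 − 400.9188| = C$4.01 per share

C$4.01 per share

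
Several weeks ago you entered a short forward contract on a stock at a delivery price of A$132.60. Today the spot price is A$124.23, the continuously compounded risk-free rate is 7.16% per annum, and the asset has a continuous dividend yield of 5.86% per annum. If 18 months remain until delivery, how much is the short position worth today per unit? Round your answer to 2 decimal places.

Current fair forward for the remaining 18 months: F = S·e^((r − q)·T), (r − q) = 0.0716 − 0.0586 = 0.0130
F = 124.23 · e^(0.0130 × 18/12) = 124.23 × 1.019691 = 126.6762
Value of long forward = (F − K)·e^(−rT) = (126.6762 − 132.60) · e^(−0.0716·18/12)
= -5.9238 × 0.898166 = -5.32
Short position value = −(long value) = A$5.32

A$5.32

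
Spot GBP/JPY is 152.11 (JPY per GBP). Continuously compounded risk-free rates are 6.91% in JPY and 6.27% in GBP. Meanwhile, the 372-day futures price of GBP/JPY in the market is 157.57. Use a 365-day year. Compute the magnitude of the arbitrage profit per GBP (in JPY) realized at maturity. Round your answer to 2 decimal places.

Fair futures: F* = S·e^(carry·T), with carry = (r_JPY − r_GBP) = 0.0691 − 0.0627 = 0.0064
F* = 152.11 · e^(0.0064 × 372/365) = 152.11 · e^0.006523 = 152.11 × 1.006544 = 153.1054
Market 157.57 > fair 153.1054: forward overpriced → cash-and-carry (buy spot, short the forward).
At maturity, profit = |F_mkt − F*| = |157.57 − 153.1054| = 4.46 per GBP (in JPY)

4.46 per GBP (in JPY)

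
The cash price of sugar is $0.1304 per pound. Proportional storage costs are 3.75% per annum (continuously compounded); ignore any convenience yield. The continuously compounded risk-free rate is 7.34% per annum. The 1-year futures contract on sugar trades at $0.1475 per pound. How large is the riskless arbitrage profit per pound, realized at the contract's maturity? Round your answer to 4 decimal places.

Fair futures: F* = S·e^(carry·T), with carry = (r + u) = 0.0734 + 0.0375 = 0.1109
F* = 0.1304 · e^(0.1109 × 1) = 0.1304 · e^0.110900 = 0.1304 × 1.117283 = $0.1457
Market $0.1475 > fair $0.1457: forward overpriced → cash-and-carry (buy spot, short the forward).
At maturity, profit = |F_mkt − F*| = |0.1475 − 0.1457| = $0.0018 per pound

$0.0018 per pound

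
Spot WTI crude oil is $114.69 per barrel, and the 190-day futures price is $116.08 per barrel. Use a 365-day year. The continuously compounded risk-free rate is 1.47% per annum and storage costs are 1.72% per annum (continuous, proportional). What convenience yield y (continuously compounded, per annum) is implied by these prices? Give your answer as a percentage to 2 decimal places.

F = S·e^((r+u−y)T) ⇒ (r+u−y) = ln(F/S)/T
ln(116.08/114.69) = 0.012047; /T ⇒ 0.023143
y = r + u − ln(F/S)/T = 0.0147 + 0.0172 − 0.023143 = 0.008757
y = 0.88%

0.88%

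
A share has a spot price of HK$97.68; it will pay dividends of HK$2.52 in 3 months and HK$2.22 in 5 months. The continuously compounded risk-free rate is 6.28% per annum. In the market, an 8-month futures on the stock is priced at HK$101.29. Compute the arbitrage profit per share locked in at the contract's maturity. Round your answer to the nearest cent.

HK$4.28 per share

PV(dividends) I = 2.52·e^(−0.0628·3/12) + 2.22·e^(−0.0628·5/12) = 4.6434
Fair futures F* = (S − I)·e^(rT) = (97.68 − 4.6434)·e^0.041867 = 93.0366 × 1.042756 = 97.0145
Market HK$101.29 > fair 97.0145: forward overpriced → cash-and-carry (borrow at r, buy the stock and collect the dividends, short the forward).
Profit at T = |F_mkt − F*| = |101.29 − 97.0145| = HK$4.28 per share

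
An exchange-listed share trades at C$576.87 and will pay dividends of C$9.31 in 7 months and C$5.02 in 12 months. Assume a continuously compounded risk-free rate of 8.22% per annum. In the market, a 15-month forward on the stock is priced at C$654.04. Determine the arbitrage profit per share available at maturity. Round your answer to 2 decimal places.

PV(dividends) I = 9.31·e^(−0.0822·7/12) + 5.02·e^(−0.0822·12/12) = 13.4980
Fair forward F* = (S − I)·e^(rT) = (576.87 − 13.4980)·e^0.102750 = 563.3720 × 1.108214 = 624.3367
Market C$654.04 > fair 624.3367: forward overpriced → cash-and-carry (borrow at r, buy the stock and collect the dividends, short the forward).
Profit at T = |F_mkt − F*| = |654.04 − 624.3367| = C$29.70 per share

C$29.70 per share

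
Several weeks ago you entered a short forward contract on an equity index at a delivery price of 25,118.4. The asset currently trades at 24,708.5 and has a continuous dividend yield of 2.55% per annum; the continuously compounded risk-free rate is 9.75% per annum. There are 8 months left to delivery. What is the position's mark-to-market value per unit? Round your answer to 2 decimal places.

Current fair forward for the remaining 8 months: F = S·e^((r − q)·T), (r − q) = 0.0975 − 0.0255 = 0.0720
F = 24708.5 · e^(0.0720 × 8/12) = 24708.5 × 1.04917066 = 25923.4333
Value of long forward = (F − K)·e^(−rT) = (25923.4333 − 25118.4) · e^(−0.0975·8/12)
= 805.0333 × 0.93706746 = 754.37
Short position value = −(long value) = -754.37

-754.37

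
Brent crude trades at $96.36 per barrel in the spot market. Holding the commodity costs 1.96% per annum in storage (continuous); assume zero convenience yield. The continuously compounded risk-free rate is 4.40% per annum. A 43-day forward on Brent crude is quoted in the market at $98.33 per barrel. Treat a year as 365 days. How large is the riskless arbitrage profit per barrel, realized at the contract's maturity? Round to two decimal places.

Fair forward: F* = S·e^(carry·T), with carry = (r + u) = 0.0440 + 0.0196 = 0.0636
F* = 96.36 · e^(0.0636 × 43/365) = 96.36 · e^0.007493 = 96.36 × 1.007521 = $97.0847
Market $98.33 > fair $97.0847: forward overpriced → cash-and-carry (buy spot, short the forward).
At maturity, profit = |F_mkt − F*| = |98.33 − 97.0847| = $1.25 per barrel

$1.25 per barrel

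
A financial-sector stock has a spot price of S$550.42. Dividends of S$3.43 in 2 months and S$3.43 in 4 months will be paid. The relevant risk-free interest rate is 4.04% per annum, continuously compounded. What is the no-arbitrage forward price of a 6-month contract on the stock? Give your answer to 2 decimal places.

S$554.72

PV(dividends) I = 3.43·e^(−0.0404·2/12) + 3.43·e^(−0.0404·4/12)
I = 3.4070 + 3.3841 = 6.7911
F = (S − I)·e^(rT) = (550.42 − 6.7911) · e^(0.0404·6/12)
= 543.6289 · e^0.020200 = 543.6289 × 1.020405 = S$554.72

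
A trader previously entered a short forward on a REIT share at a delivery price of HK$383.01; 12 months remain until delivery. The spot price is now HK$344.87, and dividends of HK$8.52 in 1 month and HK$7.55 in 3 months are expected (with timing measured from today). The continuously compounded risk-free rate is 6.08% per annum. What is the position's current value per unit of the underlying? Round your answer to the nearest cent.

PV(remaining dividends) I = 8.52·e^(−0.0608·1/12) + 7.55·e^(−0.0608·3/12) = 15.9130
Current forward F = (S − I)·e^(rT) = (344.87 − 15.9130)·e^(0.0608·12/12) = 328.9570 × 1.062686 = 349.5780
Value (long) = (F − K)·e^(−rT) = (349.5780 − 383.01) × 0.941011 = -31.4599
Short position value = −(long value) = HK$31.46

HK$31.46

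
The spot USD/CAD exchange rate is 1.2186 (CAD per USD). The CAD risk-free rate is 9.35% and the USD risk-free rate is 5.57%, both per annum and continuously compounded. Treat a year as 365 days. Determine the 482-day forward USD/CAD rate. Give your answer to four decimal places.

F = S·e^((r_CAD − r_USD)T) = 1.2186 · e^((0.0935 − 0.0557) × 482/365)
= 1.2186 · e^0.049917 = 1.2186 × 1.051184
F = 1.2810 CAD per USD

1.2810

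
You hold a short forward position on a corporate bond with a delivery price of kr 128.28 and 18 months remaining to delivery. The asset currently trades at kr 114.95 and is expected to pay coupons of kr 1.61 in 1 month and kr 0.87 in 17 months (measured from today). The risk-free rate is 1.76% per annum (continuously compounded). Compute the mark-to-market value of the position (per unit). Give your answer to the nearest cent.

kr 12.44

PV(remaining coupons) I = 1.61·e^(−0.0176·1/12) + 0.87·e^(−0.0176·17/12) = 2.4562
Current forward F = (S − I)·e^(rT) = (114.95 − 2.4562)·e^(0.0176·18/12) = 112.4938 × 1.026752 = 115.5032
Value (long) = (F − K)·e^(−rT) = (115.5032 − 128.28) × 0.973945 = -12.4439
Short position value = −(long value) = kr 12.44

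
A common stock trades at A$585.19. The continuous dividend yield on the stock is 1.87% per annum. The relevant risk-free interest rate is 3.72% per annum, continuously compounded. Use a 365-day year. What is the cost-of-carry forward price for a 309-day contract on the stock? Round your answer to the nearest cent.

A$594.43

F = S·e^((r − q)T) = 585.19 · e^((0.0372 − 0.0187) × 309/365)
= 585.19 · e^0.015662 = 585.19 × 1.015785
F = A$594.43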